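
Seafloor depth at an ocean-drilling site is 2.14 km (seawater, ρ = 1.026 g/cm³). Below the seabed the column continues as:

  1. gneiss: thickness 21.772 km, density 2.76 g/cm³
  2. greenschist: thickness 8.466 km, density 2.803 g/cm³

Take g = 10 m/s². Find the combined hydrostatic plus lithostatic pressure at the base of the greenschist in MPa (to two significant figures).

860 MPa

seawater: 1026 kg/m³ × 10 m/s² × 2140 m = 2.196×10^7 Pa = 21.96 MPa
gneiss: 2760 kg/m³ × 10 m/s² × 21772 m = 6.009×10^8 Pa = 600.9 MPa
greenschist: 2803 kg/m³ × 10 m/s² × 8466 m = 2.373×10^8 Pa = 237.3 MPa
Total = 21.96 + 600.9 + 237.3 = 860.17 MPa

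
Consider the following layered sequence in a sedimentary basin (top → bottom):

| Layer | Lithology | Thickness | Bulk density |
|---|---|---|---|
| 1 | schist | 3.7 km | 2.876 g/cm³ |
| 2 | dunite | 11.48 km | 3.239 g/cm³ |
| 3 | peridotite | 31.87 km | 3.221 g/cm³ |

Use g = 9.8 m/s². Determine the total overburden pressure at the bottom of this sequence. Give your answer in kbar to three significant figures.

14.7 kbar

schist: 2876 kg/m³ × 9.8 m/s² × 3700 m = 1.043×10^8 Pa = 1.043 kbar
dunite: 3239 kg/m³ × 9.8 m/s² × 11480 m = 3.644×10^8 Pa = 3.644 kbar
peridotite: 3221 kg/m³ × 9.8 m/s² × 31870 m = 1.006×10^9 Pa = 10.06 kbar
Total = 1.043 + 3.644 + 10.06 = 14.747 kbar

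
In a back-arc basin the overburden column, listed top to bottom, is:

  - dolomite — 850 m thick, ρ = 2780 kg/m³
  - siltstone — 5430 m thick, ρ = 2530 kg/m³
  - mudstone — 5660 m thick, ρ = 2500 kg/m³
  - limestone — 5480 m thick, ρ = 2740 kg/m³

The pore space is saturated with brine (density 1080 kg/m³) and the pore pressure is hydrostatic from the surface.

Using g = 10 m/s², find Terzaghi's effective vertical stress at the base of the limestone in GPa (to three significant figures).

0.265 GPa

Overburden (lithostatic) stress σ_v:
dolomite: 2780 kg/m³ × 10 m/s² × 850 m = 2.363×10^7 Pa = 23.63 MPa
siltstone: 2530 kg/m³ × 10 m/s² × 5430 m = 1.374×10^8 Pa = 137.4 MPa
mudstone: 2500 kg/m³ × 10 m/s² × 5660 m = 1.415×10^8 Pa = 141.5 MPa
limestone: 2740 kg/m³ × 10 m/s² × 5480 m = 1.502×10^8 Pa = 150.2 MPa
Total = 23.63 + 137.4 + 141.5 + 150.2 = 452.66 MPa
Pore pressure P_p = 1080 kg/m³ × 10 m/s² × 17420 m = 1.881×10^8 Pa = 188.1 MPa
Effective stress σ' = σ_v − P_p = 452.7 − 188.1 = 264.52 MPa = 0.26453 GPa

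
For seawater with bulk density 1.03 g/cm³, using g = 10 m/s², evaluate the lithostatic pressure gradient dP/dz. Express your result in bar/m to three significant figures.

0.103 bar/m

dP/dz = ρg = 1030 kg/m³ × 10 m/s² = 10300 Pa/m
= 10300 Pa/m × (1 bar/m / 1.0000×10^5 Pa/m) = 0.10300 bar/m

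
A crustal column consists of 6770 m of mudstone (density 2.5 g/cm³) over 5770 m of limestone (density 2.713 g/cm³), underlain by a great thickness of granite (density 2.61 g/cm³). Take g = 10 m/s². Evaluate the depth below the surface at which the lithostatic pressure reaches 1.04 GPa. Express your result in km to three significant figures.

Pressure at base of upper layers: 2500×10×6770 + 2713×10×5770 = 3.258×10^8 Pa = 0.3258 GPa
Remaining pressure to be supplied by granite: 1.040×10^9 − 3.258×10^8 = 7.142×10^8 Pa
Additional depth in granite = 7.142×10^8 Pa / (2610 kg/m³ × 10 m/s²) = 27364 m
Total depth = 12540 m + 27364 m = 39904 m
= 39.904 km

39.9 km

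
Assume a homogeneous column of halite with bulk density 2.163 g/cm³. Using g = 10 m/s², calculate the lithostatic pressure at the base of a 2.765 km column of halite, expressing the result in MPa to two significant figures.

halite: 2163 kg/m³ × 10 m/s² × 2765 m = 5.981×10^7 Pa = 59.81 MPa

60 MPa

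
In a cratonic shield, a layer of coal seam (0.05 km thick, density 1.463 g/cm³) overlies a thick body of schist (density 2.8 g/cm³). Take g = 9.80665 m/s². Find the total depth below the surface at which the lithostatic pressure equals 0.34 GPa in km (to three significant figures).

Pressure at base of upper layers: 1463×9.80665×50 = 7.174×10^5 Pa = 7.174×10^-4 GPa
Remaining pressure to be supplied by schist: 3.400×10^8 − 7.174×10^5 = 3.393×10^8 Pa
Additional depth in schist = 3.393×10^8 Pa / (2800 kg/m³ × 9.80665 m/s²) = 12356 m
Total depth = 50 m + 12356 m = 12406 m
= 12.406 km

12.4 km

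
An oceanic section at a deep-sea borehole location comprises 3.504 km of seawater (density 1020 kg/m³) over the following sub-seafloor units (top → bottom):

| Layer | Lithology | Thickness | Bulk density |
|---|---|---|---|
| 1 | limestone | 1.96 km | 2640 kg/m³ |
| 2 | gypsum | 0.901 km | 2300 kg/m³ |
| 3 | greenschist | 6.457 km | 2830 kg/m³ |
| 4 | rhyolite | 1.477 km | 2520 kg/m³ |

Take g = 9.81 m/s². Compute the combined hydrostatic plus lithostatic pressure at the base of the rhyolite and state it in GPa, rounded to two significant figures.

0.32 GPa

seawater: 1020 kg/m³ × 9.81 m/s² × 3504 m = 3.506×10^7 Pa = 0.03506 GPa
limestone: 2640 kg/m³ × 9.81 m/s² × 1960 m = 5.076×10^7 Pa = 0.05076 GPa
gypsum: 2300 kg/m³ × 9.81 m/s² × 901 m = 2.033×10^7 Pa = 0.02033 GPa
greenschist: 2830 kg/m³ × 9.81 m/s² × 6457 m = 1.793×10^8 Pa = 0.1793 GPa
rhyolite: 2520 kg/m³ × 9.81 m/s² × 1477 m = 3.651×10^7 Pa = 0.03651 GPa
Total = 0.03506 + 0.05076 + 0.02033 + 0.1793 + 0.03651 = 0.32193 GPa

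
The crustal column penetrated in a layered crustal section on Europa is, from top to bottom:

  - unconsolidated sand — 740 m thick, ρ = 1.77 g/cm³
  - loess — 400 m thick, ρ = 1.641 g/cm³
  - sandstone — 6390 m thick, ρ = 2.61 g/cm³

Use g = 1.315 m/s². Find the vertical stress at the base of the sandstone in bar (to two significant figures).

unconsolidated sand: 1770 kg/m³ × 1.315 m/s² × 740 m = 1.722×10^6 Pa = 17.22 bar
loess: 1641 kg/m³ × 1.315 m/s² × 400 m = 8.632×10^5 Pa = 8.632 bar
sandstone: 2610 kg/m³ × 1.315 m/s² × 6390 m = 2.193×10^7 Pa = 219.3 bar
Total = 17.22 + 8.632 + 219.3 = 245.17 bar

250 bar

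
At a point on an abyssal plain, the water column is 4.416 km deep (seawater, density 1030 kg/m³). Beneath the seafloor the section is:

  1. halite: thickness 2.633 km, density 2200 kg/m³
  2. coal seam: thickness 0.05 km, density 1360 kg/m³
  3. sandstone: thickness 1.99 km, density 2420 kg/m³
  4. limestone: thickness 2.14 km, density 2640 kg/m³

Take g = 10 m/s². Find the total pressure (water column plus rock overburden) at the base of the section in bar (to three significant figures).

seawater: 1030 kg/m³ × 10 m/s² × 4416 m = 4.548×10^7 Pa = 454.8 bar
halite: 2200 kg/m³ × 10 m/s² × 2633 m = 5.793×10^7 Pa = 579.3 bar
coal seam: 1360 kg/m³ × 10 m/s² × 50 m = 6.800×10^5 Pa = 6.800 bar
sandstone: 2420 kg/m³ × 10 m/s² × 1990 m = 4.816×10^7 Pa = 481.6 bar
limestone: 2640 kg/m³ × 10 m/s² × 2140 m = 5.650×10^7 Pa = 565.0 bar
Total = 454.8 + 579.3 + 6.800 + 481.6 + 565.0 = 2087.4 bar

2090 bar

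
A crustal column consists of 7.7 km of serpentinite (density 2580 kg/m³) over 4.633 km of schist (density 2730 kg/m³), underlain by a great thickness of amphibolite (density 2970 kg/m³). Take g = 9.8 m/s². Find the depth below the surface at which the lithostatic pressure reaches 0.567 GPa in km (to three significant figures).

20.9 km

Pressure at base of upper layers: 2580×9.8×7700 + 2730×9.8×4633 = 3.186×10^8 Pa = 0.3186 GPa
Remaining pressure to be supplied by amphibolite: 5.670×10^8 − 3.186×10^8 = 2.484×10^8 Pa
Additional depth in amphibolite = 2.484×10^8 Pa / (2970 kg/m³ × 9.8 m/s²) = 8533.0 m
Total depth = 12333 m + 8533.0 m = 20866 m
= 20.866 km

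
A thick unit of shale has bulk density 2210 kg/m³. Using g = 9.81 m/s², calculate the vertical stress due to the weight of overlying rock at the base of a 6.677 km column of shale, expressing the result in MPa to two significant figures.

140 MPa

shale: 2210 kg/m³ × 9.81 m/s² × 6677 m = 1.448×10^8 Pa = 144.8 MPa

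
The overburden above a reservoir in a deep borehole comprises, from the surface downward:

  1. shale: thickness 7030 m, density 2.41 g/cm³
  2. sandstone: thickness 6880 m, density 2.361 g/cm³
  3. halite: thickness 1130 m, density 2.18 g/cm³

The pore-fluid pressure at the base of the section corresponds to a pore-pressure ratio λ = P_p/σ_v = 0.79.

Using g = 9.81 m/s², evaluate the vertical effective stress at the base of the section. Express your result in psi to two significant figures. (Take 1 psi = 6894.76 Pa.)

Overburden (lithostatic) stress σ_v:
shale: 2410 kg/m³ × 9.81 m/s² × 7030 m = 1.662×10^8 Pa = 166.2 MPa
sandstone: 2361 kg/m³ × 9.81 m/s² × 6880 m = 1.594×10^8 Pa = 159.4 MPa
halite: 2180 kg/m³ × 9.81 m/s² × 1130 m = 2.417×10^7 Pa = 24.17 MPa
Total = 166.2 + 159.4 + 24.17 = 349.72 MPa
Pore pressure P_p = λ·σ_v = 0.79 × 349.7 MPa = 276.3 MPa
Effective stress σ' = σ_v − P_p = 349.7 − 276.3 = 73.441 MPa = 10652 psi

11000 psi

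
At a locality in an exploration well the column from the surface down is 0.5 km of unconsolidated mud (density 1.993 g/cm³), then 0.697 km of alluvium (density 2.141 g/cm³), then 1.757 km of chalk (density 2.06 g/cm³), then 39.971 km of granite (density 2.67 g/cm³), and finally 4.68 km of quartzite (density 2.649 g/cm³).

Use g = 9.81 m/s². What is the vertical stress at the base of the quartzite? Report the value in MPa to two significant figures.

unconsolidated mud: 1993 kg/m³ × 9.81 m/s² × 500 m = 9.776×10^6 Pa = 9.776 MPa
alluvium: 2141 kg/m³ × 9.81 m/s² × 697 m = 1.464×10^7 Pa = 14.64 MPa
chalk: 2060 kg/m³ × 9.81 m/s² × 1757 m = 3.551×10^7 Pa = 35.51 MPa
granite: 2670 kg/m³ × 9.81 m/s² × 39971 m = 1.047×10^9 Pa = 1047 MPa
quartzite: 2649 kg/m³ × 9.81 m/s² × 4680 m = 1.216×10^8 Pa = 121.6 MPa
Total = 9.776 + 14.64 + 35.51 + 1047 + 121.6 = 1228.5 MPa

1200 MPa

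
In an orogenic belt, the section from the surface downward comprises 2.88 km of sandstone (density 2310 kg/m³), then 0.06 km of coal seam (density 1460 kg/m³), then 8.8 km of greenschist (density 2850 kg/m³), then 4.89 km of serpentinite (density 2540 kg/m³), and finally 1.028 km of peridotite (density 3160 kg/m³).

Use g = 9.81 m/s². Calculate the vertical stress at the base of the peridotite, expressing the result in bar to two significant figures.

4700 bar

sandstone: 2310 kg/m³ × 9.81 m/s² × 2880 m = 6.526×10^7 Pa = 652.6 bar
coal seam: 1460 kg/m³ × 9.81 m/s² × 60 m = 8.594×10^5 Pa = 8.594 bar
greenschist: 2850 kg/m³ × 9.81 m/s² × 8800 m = 2.460×10^8 Pa = 2460 bar
serpentinite: 2540 kg/m³ × 9.81 m/s² × 4890 m = 1.218×10^8 Pa = 1218 bar
peridotite: 3160 kg/m³ × 9.81 m/s² × 1028 m = 3.187×10^7 Pa = 318.7 bar
Total = 652.6 + 8.594 + 2460 + 1218 + 318.7 = 4658.7 bar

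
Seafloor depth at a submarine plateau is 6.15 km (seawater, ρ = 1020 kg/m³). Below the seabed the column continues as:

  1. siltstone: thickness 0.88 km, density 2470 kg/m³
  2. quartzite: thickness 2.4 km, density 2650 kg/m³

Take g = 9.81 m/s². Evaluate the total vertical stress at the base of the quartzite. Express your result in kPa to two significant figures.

seawater: 1020 kg/m³ × 9.81 m/s² × 6150 m = 6.154×10^7 Pa = 61538 kPa
siltstone: 2470 kg/m³ × 9.81 m/s² × 880 m = 2.132×10^7 Pa = 21323 kPa
quartzite: 2650 kg/m³ × 9.81 m/s² × 2400 m = 6.239×10^7 Pa = 62392 kPa
Total = 61538 + 21323 + 62392 = 1.4525×10^5 kPa

150000 kPa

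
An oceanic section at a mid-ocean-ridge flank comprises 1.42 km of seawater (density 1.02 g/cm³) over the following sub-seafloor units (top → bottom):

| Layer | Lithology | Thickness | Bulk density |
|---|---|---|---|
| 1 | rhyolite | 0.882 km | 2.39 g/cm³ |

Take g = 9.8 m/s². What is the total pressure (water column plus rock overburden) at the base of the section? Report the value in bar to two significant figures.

350 bar

seawater: 1020 kg/m³ × 9.8 m/s² × 1420 m = 1.419×10^7 Pa = 141.9 bar
rhyolite: 2390 kg/m³ × 9.8 m/s² × 882 m = 2.066×10^7 Pa = 206.6 bar
Total = 141.9 + 206.6 = 348.53 bar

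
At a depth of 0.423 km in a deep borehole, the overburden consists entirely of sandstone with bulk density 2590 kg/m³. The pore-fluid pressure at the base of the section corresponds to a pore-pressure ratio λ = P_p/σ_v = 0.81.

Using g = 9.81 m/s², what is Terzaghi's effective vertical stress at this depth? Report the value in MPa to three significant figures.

2.04 MPa

Overburden (lithostatic) stress σ_v:
sandstone: 2590 kg/m³ × 9.81 m/s² × 423 m = 1.075×10^7 Pa = 10.75 MPa
Pore pressure P_p = λ·σ_v = 0.81 × 10.75 MPa = 8.706 MPa
Effective stress σ' = σ_v − P_p = 10.75 − 8.706 = 2.0420 MPa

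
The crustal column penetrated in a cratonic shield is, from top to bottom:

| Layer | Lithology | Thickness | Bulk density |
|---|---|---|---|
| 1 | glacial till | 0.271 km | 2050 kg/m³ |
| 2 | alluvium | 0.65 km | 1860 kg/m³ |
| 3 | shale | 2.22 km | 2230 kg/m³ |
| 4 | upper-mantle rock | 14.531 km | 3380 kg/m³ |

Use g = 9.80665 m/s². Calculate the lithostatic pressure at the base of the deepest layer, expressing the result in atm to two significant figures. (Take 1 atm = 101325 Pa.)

5400 atm

glacial till: 2050 kg/m³ × 9.80665 m/s² × 271 m = 5.448×10^6 Pa = 53.77 atm
alluvium: 1860 kg/m³ × 9.80665 m/s² × 650 m = 1.186×10^7 Pa = 117.0 atm
shale: 2230 kg/m³ × 9.80665 m/s² × 2220 m = 4.855×10^7 Pa = 479.1 atm
upper-mantle rock: 3380 kg/m³ × 9.80665 m/s² × 14531 m = 4.817×10^8 Pa = 4754 atm
Total = 53.77 + 117.0 + 479.1 + 4754 = 5403.5 atm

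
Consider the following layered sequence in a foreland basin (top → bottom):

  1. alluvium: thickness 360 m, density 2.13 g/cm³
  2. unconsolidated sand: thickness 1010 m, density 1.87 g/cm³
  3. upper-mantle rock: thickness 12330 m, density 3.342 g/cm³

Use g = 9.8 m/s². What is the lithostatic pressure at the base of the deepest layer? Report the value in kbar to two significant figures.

alluvium: 2130 kg/m³ × 9.8 m/s² × 360 m = 7.515×10^6 Pa = 0.07515 kbar
unconsolidated sand: 1870 kg/m³ × 9.8 m/s² × 1010 m = 1.851×10^7 Pa = 0.1851 kbar
upper-mantle rock: 3342 kg/m³ × 9.8 m/s² × 12330 m = 4.038×10^8 Pa = 4.038 kbar
Total = 0.07515 + 0.1851 + 4.038 = 4.2985 kbar

4.3 kbar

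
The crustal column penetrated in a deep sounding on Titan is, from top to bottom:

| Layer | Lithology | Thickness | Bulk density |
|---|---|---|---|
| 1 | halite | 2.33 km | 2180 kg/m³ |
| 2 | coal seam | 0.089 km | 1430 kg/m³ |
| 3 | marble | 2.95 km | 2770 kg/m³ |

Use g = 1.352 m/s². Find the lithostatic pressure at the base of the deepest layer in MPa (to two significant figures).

18 MPa

halite: 2180 kg/m³ × 1.352 m/s² × 2330 m = 6.867×10^6 Pa = 6.867 MPa
coal seam: 1430 kg/m³ × 1.352 m/s² × 89 m = 1.721×10^5 Pa = 0.1721 MPa
marble: 2770 kg/m³ × 1.352 m/s² × 2950 m = 1.105×10^7 Pa = 11.05 MPa
Total = 6.867 + 0.1721 + 11.05 = 18.087 MPa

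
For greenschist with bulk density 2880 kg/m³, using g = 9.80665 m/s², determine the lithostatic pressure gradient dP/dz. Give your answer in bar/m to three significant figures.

dP/dz = ρg = 2880 kg/m³ × 9.80665 m/s² = 28243 Pa/m
= 28243 Pa/m × (1 bar/m / 1.0000×10^5 Pa/m) = 0.28243 bar/m

0.282 bar/m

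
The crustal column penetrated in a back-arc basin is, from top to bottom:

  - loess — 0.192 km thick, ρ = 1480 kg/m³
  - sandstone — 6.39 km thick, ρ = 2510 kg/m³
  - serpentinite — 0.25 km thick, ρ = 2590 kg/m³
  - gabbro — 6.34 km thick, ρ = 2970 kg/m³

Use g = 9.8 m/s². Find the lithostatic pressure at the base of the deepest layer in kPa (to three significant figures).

351000 kPa

loess: 1480 kg/m³ × 9.8 m/s² × 192 m = 2.785×10^6 Pa = 2785 kPa
sandstone: 2510 kg/m³ × 9.8 m/s² × 6390 m = 1.572×10^8 Pa = 1.572×10^5 kPa
serpentinite: 2590 kg/m³ × 9.8 m/s² × 250 m = 6.346×10^6 Pa = 6346 kPa
gabbro: 2970 kg/m³ × 9.8 m/s² × 6340 m = 1.845×10^8 Pa = 1.845×10^5 kPa
Total = 2785 + 1.572×10^5 + 6346 + 1.845×10^5 = 3.5084×10^5 kPa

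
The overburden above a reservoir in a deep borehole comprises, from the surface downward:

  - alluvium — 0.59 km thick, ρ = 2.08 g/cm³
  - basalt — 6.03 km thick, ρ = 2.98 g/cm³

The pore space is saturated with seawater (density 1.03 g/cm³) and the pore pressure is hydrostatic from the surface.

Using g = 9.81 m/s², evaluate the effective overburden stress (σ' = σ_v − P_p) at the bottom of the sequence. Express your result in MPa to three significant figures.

Overburden (lithostatic) stress σ_v:
alluvium: 2080 kg/m³ × 9.81 m/s² × 590 m = 1.204×10^7 Pa = 12.04 MPa
basalt: 2980 kg/m³ × 9.81 m/s² × 6030 m = 1.763×10^8 Pa = 176.3 MPa
Total = 12.04 + 176.3 = 188.32 MPa
Pore pressure P_p = 1030 kg/m³ × 9.81 m/s² × 6620 m = 6.689×10^7 Pa = 66.89 MPa
Effective stress σ' = σ_v − P_p = 188.3 − 66.89 = 121.43 MPa

121 MPa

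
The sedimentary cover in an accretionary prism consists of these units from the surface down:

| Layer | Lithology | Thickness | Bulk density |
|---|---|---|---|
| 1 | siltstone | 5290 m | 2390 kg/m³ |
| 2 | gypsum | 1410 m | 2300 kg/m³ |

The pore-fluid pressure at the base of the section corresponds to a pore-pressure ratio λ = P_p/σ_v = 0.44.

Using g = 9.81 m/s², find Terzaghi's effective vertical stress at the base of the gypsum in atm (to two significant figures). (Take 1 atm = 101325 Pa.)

Overburden (lithostatic) stress σ_v:
siltstone: 2390 kg/m³ × 9.81 m/s² × 5290 m = 1.240×10^8 Pa = 124.0 MPa
gypsum: 2300 kg/m³ × 9.81 m/s² × 1410 m = 3.181×10^7 Pa = 31.81 MPa
Total = 124.0 + 31.81 = 155.84 MPa
Pore pressure P_p = λ·σ_v = 0.44 × 155.8 MPa = 68.57 MPa
Effective stress σ' = σ_v − P_p = 155.8 − 68.57 = 87.272 MPa = 861.31 atm

860 atm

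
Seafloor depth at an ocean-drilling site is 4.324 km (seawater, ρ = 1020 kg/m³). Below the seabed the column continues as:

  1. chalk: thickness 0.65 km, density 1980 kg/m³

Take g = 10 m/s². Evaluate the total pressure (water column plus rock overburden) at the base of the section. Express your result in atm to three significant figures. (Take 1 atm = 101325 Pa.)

seawater: 1020 kg/m³ × 10 m/s² × 4324 m = 4.410×10^7 Pa = 435.3 atm
chalk: 1980 kg/m³ × 10 m/s² × 650 m = 1.287×10^7 Pa = 127.0 atm
Total = 435.3 + 127.0 = 562.30 atm

562 atm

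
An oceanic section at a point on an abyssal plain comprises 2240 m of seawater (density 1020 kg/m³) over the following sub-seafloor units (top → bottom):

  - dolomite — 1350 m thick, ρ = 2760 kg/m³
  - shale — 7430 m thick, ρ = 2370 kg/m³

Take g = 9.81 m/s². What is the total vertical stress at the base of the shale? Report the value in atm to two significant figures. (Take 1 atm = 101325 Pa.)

seawater: 1020 kg/m³ × 9.81 m/s² × 2240 m = 2.241×10^7 Pa = 221.2 atm
dolomite: 2760 kg/m³ × 9.81 m/s² × 1350 m = 3.655×10^7 Pa = 360.7 atm
shale: 2370 kg/m³ × 9.81 m/s² × 7430 m = 1.727×10^8 Pa = 1705 atm
Total = 221.2 + 360.7 + 1705 = 2286.8 atm

2300 atm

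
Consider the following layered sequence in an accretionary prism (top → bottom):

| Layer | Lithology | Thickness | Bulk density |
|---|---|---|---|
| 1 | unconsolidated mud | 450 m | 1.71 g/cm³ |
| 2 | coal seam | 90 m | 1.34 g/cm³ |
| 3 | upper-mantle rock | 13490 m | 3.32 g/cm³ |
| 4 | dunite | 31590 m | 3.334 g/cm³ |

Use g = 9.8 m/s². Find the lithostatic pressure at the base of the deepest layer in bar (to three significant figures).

unconsolidated mud: 1710 kg/m³ × 9.8 m/s² × 450 m = 7.541×10^6 Pa = 75.41 bar
coal seam: 1340 kg/m³ × 9.8 m/s² × 90 m = 1.182×10^6 Pa = 11.82 bar
upper-mantle rock: 3320 kg/m³ × 9.8 m/s² × 13490 m = 4.389×10^8 Pa = 4389 bar
dunite: 3334 kg/m³ × 9.8 m/s² × 31590 m = 1.032×10^9 Pa = 10321 bar
Total = 75.41 + 11.82 + 4389 + 10321 = 14798 bar

14800 bar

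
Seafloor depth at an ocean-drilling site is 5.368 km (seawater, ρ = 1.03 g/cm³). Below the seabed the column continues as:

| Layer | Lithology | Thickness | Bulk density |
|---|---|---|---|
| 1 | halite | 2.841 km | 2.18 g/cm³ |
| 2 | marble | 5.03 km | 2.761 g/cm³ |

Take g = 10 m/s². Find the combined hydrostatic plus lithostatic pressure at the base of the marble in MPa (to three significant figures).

256 MPa

seawater: 1030 kg/m³ × 10 m/s² × 5368 m = 5.529×10^7 Pa = 55.29 MPa
halite: 2180 kg/m³ × 10 m/s² × 2841 m = 6.193×10^7 Pa = 61.93 MPa
marble: 2761 kg/m³ × 10 m/s² × 5030 m = 1.389×10^8 Pa = 138.9 MPa
Total = 55.29 + 61.93 + 138.9 = 256.10 MPa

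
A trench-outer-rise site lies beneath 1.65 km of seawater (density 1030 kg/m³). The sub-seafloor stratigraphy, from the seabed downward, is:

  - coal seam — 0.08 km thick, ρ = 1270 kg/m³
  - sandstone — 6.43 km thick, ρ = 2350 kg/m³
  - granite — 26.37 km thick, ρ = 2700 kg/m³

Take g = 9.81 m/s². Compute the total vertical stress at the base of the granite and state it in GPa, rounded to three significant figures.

seawater: 1030 kg/m³ × 9.81 m/s² × 1650 m = 1.667×10^7 Pa = 0.01667 GPa
coal seam: 1270 kg/m³ × 9.81 m/s² × 80 m = 9.967×10^5 Pa = 9.967×10^-4 GPa
sandstone: 2350 kg/m³ × 9.81 m/s² × 6430 m = 1.482×10^8 Pa = 0.1482 GPa
granite: 2700 kg/m³ × 9.81 m/s² × 26370 m = 6.985×10^8 Pa = 0.6985 GPa
Total = 0.01667 + 9.967×10^-4 + 0.1482 + 0.6985 = 0.86436 GPa

0.864 GPa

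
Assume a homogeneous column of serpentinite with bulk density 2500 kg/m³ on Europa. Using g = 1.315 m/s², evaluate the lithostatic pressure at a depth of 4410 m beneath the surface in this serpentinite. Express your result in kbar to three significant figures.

0.145 kbar

serpentinite: 2500 kg/m³ × 1.315 m/s² × 4410 m = 1.450×10^7 Pa = 0.1450 kbar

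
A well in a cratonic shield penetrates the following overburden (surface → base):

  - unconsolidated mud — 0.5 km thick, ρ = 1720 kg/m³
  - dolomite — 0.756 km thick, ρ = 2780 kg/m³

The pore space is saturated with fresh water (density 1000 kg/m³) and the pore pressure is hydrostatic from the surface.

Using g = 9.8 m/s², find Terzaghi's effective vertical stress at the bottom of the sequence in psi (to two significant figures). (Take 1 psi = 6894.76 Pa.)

2400 psi

Overburden (lithostatic) stress σ_v:
unconsolidated mud: 1720 kg/m³ × 9.8 m/s² × 500 m = 8.428×10^6 Pa = 8.428 MPa
dolomite: 2780 kg/m³ × 9.8 m/s² × 756 m = 2.060×10^7 Pa = 20.60 MPa
Total = 8.428 + 20.60 = 29.024 MPa
Pore pressure P_p = 1000 kg/m³ × 9.8 m/s² × 1256 m = 1.231×10^7 Pa = 12.31 MPa
Effective stress σ' = σ_v − P_p = 29.02 − 12.31 = 16.716 MPa = 2424.4 psi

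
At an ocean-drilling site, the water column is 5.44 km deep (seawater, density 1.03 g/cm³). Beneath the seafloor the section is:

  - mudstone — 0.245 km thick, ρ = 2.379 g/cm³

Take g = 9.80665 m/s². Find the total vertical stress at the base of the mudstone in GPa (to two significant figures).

0.061 GPa

seawater: 1030 kg/m³ × 9.80665 m/s² × 5440 m = 5.495×10^7 Pa = 0.05495 GPa
mudstone: 2379 kg/m³ × 9.80665 m/s² × 245 m = 5.716×10^6 Pa = 5.716×10^-3 GPa
Total = 0.05495 + 5.716×10^-3 = 0.060664 GPa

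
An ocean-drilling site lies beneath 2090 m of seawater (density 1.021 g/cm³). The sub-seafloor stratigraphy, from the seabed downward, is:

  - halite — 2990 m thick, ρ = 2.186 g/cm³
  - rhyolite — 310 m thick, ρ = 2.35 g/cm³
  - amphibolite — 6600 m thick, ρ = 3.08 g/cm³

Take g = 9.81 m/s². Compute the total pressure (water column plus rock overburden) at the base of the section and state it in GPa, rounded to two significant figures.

seawater: 1021 kg/m³ × 9.81 m/s² × 2090 m = 2.093×10^7 Pa = 0.02093 GPa
halite: 2186 kg/m³ × 9.81 m/s² × 2990 m = 6.412×10^7 Pa = 0.06412 GPa
rhyolite: 2350 kg/m³ × 9.81 m/s² × 310 m = 7.147×10^6 Pa = 7.147×10^-3 GPa
amphibolite: 3080 kg/m³ × 9.81 m/s² × 6600 m = 1.994×10^8 Pa = 0.1994 GPa
Total = 0.02093 + 0.06412 + 7.147×10^-3 + 0.1994 = 0.29162 GPa

0.29 GPa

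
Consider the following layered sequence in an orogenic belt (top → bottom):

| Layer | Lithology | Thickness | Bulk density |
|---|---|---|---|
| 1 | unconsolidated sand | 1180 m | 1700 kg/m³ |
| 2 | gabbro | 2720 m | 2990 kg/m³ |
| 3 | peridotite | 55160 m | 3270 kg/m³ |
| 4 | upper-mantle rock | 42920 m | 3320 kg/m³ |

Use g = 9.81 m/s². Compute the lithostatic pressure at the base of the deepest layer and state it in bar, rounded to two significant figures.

unconsolidated sand: 1700 kg/m³ × 9.81 m/s² × 1180 m = 1.968×10^7 Pa = 196.8 bar
gabbro: 2990 kg/m³ × 9.81 m/s² × 2720 m = 7.978×10^7 Pa = 797.8 bar
peridotite: 3270 kg/m³ × 9.81 m/s² × 55160 m = 1.769×10^9 Pa = 17695 bar
upper-mantle rock: 3320 kg/m³ × 9.81 m/s² × 42920 m = 1.398×10^9 Pa = 13979 bar
Total = 196.8 + 797.8 + 17695 + 13979 = 32668 bar

33000 bar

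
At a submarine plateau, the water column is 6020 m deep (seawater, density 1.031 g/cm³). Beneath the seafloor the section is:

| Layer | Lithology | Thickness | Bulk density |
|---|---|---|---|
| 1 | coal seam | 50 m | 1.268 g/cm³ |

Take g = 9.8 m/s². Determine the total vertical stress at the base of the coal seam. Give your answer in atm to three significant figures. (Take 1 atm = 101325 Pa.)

seawater: 1031 kg/m³ × 9.8 m/s² × 6020 m = 6.082×10^7 Pa = 600.3 atm
coal seam: 1268 kg/m³ × 9.8 m/s² × 50 m = 6.213×10^5 Pa = 6.132 atm
Total = 600.3 + 6.132 = 606.43 atm

606 atm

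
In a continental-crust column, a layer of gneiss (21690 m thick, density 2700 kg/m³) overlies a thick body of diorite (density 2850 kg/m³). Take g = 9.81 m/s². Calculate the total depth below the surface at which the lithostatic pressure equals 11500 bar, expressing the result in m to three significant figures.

42300 m

Pressure at base of upper layers: 2700×9.81×21690 = 5.745×10^8 Pa = 5745 bar
Remaining pressure to be supplied by diorite: 1.150×10^9 − 5.745×10^8 = 5.755×10^8 Pa
Additional depth in diorite = 5.755×10^8 Pa / (2850 kg/m³ × 9.81 m/s²) = 20584 m
Total depth = 21690 m + 20584 m = 42274 m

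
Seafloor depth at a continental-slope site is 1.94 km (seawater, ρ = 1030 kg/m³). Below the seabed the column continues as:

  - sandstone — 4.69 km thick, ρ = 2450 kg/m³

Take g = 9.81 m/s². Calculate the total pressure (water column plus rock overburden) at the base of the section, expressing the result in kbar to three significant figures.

1.32 kbar

seawater: 1030 kg/m³ × 9.81 m/s² × 1940 m = 1.960×10^7 Pa = 0.1960 kbar
sandstone: 2450 kg/m³ × 9.81 m/s² × 4690 m = 1.127×10^8 Pa = 1.127 kbar
Total = 0.1960 + 1.127 = 1.3232 kbar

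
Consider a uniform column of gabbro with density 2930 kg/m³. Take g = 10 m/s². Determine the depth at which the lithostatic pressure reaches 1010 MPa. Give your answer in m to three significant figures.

h = P/(ρg) = 1010 MPa / (2930 kg/m³ × 10 m/s²) = 1.010×10^9 Pa / 29300 Pa/m = 34471 m

34500 m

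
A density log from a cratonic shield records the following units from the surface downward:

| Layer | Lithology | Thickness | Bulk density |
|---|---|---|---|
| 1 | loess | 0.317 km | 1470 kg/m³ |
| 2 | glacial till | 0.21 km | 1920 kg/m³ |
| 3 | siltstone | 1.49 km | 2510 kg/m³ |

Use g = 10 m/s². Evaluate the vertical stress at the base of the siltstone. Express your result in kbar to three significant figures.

0.461 kbar

loess: 1470 kg/m³ × 10 m/s² × 317 m = 4.660×10^6 Pa = 0.04660 kbar
glacial till: 1920 kg/m³ × 10 m/s² × 210 m = 4.032×10^6 Pa = 0.04032 kbar
siltstone: 2510 kg/m³ × 10 m/s² × 1490 m = 3.740×10^7 Pa = 0.3740 kbar
Total = 0.04660 + 0.04032 + 0.3740 = 0.46091 kbar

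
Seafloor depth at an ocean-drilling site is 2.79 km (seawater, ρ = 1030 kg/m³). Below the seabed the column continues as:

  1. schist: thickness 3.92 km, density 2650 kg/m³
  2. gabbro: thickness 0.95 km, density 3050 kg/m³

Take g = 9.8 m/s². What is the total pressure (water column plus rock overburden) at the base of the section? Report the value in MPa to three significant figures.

158 MPa

seawater: 1030 kg/m³ × 9.8 m/s² × 2790 m = 2.816×10^7 Pa = 28.16 MPa
schist: 2650 kg/m³ × 9.8 m/s² × 3920 m = 1.018×10^8 Pa = 101.8 MPa
gabbro: 3050 kg/m³ × 9.8 m/s² × 950 m = 2.840×10^7 Pa = 28.40 MPa
Total = 28.16 + 101.8 + 28.40 = 158.36 MPa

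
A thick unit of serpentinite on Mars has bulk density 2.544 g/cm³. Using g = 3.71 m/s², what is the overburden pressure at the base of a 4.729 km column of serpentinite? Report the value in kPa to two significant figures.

serpentinite: 2544 kg/m³ × 3.71 m/s² × 4729 m = 4.463×10^7 Pa = 44633 kPa

45000 kPa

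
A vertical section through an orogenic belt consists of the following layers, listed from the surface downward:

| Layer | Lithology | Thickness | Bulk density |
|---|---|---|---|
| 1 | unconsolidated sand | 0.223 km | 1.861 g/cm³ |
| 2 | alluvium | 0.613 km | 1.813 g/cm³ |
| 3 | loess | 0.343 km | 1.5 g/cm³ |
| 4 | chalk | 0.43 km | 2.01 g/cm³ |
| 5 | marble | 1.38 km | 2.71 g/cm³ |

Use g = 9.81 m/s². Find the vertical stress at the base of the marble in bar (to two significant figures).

unconsolidated sand: 1861 kg/m³ × 9.81 m/s² × 223 m = 4.071×10^6 Pa = 40.71 bar
alluvium: 1813 kg/m³ × 9.81 m/s² × 613 m = 1.090×10^7 Pa = 109.0 bar
loess: 1500 kg/m³ × 9.81 m/s² × 343 m = 5.047×10^6 Pa = 50.47 bar
chalk: 2010 kg/m³ × 9.81 m/s² × 430 m = 8.479×10^6 Pa = 84.79 bar
marble: 2710 kg/m³ × 9.81 m/s² × 1380 m = 3.669×10^7 Pa = 366.9 bar
Total = 40.71 + 109.0 + 50.47 + 84.79 + 366.9 = 651.87 bar

650 bar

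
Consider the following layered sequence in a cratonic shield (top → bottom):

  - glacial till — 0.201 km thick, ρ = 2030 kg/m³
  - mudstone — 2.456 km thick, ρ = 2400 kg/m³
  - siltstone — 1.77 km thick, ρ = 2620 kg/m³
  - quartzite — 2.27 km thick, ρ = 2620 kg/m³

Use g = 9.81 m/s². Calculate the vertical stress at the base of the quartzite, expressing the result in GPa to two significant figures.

glacial till: 2030 kg/m³ × 9.81 m/s² × 201 m = 4.003×10^6 Pa = 4.003×10^-3 GPa
mudstone: 2400 kg/m³ × 9.81 m/s² × 2456 m = 5.782×10^7 Pa = 0.05782 GPa
siltstone: 2620 kg/m³ × 9.81 m/s² × 1770 m = 4.549×10^7 Pa = 0.04549 GPa
quartzite: 2620 kg/m³ × 9.81 m/s² × 2270 m = 5.834×10^7 Pa = 0.05834 GPa
Total = 4.003×10^-3 + 0.05782 + 0.04549 + 0.05834 = 0.16566 GPa

0.17 GPa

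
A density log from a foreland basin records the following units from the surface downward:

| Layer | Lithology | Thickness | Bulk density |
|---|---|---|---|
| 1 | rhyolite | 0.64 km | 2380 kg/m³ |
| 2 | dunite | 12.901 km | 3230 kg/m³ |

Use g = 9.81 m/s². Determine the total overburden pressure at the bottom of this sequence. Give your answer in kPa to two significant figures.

rhyolite: 2380 kg/m³ × 9.81 m/s² × 640 m = 1.494×10^7 Pa = 14943 kPa
dunite: 3230 kg/m³ × 9.81 m/s² × 12901 m = 4.088×10^8 Pa = 4.088×10^5 kPa
Total = 14943 + 4.088×10^5 = 4.2373×10^5 kPa

420000 kPa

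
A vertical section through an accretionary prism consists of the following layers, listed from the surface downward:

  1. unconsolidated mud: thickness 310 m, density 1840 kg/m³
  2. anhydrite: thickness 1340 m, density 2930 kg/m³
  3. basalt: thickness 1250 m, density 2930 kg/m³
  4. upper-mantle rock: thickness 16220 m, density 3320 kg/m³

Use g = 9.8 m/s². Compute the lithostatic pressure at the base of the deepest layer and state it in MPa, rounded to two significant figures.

610 MPa

unconsolidated mud: 1840 kg/m³ × 9.8 m/s² × 310 m = 5.590×10^6 Pa = 5.590 MPa
anhydrite: 2930 kg/m³ × 9.8 m/s² × 1340 m = 3.848×10^7 Pa = 38.48 MPa
basalt: 2930 kg/m³ × 9.8 m/s² × 1250 m = 3.589×10^7 Pa = 35.89 MPa
upper-mantle rock: 3320 kg/m³ × 9.8 m/s² × 16220 m = 5.277×10^8 Pa = 527.7 MPa
Total = 5.590 + 38.48 + 35.89 + 527.7 = 607.69 MPa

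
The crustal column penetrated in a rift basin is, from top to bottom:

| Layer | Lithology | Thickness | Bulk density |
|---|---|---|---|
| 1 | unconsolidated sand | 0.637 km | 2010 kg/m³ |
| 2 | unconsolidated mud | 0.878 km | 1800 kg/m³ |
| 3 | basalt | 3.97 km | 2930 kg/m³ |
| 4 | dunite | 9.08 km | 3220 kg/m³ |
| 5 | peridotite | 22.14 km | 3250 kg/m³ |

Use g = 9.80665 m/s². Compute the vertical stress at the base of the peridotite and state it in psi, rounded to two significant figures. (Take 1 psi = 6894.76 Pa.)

160000 psi

unconsolidated sand: 2010 kg/m³ × 9.80665 m/s² × 637 m = 1.256×10^7 Pa = 1821 psi
unconsolidated mud: 1800 kg/m³ × 9.80665 m/s² × 878 m = 1.550×10^7 Pa = 2248 psi
basalt: 2930 kg/m³ × 9.80665 m/s² × 3970 m = 1.141×10^8 Pa = 16545 psi
dunite: 3220 kg/m³ × 9.80665 m/s² × 9080 m = 2.867×10^8 Pa = 41586 psi
peridotite: 3250 kg/m³ × 9.80665 m/s² × 22140 m = 7.056×10^8 Pa = 1.023×10^5 psi
Total = 1821 + 2248 + 16545 + 41586 + 1.023×10^5 = 1.6454×10^5 psi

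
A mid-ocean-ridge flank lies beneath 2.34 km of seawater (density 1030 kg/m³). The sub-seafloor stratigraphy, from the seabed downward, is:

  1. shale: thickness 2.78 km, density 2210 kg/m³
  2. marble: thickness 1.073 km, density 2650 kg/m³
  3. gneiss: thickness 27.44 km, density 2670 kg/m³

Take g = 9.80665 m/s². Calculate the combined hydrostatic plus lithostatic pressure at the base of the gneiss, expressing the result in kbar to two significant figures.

seawater: 1030 kg/m³ × 9.80665 m/s² × 2340 m = 2.364×10^7 Pa = 0.2364 kbar
shale: 2210 kg/m³ × 9.80665 m/s² × 2780 m = 6.025×10^7 Pa = 0.6025 kbar
marble: 2650 kg/m³ × 9.80665 m/s² × 1073 m = 2.788×10^7 Pa = 0.2788 kbar
gneiss: 2670 kg/m³ × 9.80665 m/s² × 27440 m = 7.185×10^8 Pa = 7.185 kbar
Total = 0.2364 + 0.6025 + 0.2788 + 7.185 = 8.3025 kbar

8.3 kbar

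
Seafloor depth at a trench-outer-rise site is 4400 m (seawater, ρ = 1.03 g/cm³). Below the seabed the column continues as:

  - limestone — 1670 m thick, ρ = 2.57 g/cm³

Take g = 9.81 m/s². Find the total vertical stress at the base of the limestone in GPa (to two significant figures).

0.087 GPa

seawater: 1030 kg/m³ × 9.81 m/s² × 4400 m = 4.446×10^7 Pa = 0.04446 GPa
limestone: 2570 kg/m³ × 9.81 m/s² × 1670 m = 4.210×10^7 Pa = 0.04210 GPa
Total = 0.04446 + 0.04210 = 0.086562 GPa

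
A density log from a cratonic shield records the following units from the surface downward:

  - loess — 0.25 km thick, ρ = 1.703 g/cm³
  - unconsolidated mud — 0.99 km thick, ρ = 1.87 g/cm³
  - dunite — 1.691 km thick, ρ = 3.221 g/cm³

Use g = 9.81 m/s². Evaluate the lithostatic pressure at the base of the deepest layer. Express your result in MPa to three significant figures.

75.8 MPa

loess: 1703 kg/m³ × 9.81 m/s² × 250 m = 4.177×10^6 Pa = 4.177 MPa
unconsolidated mud: 1870 kg/m³ × 9.81 m/s² × 990 m = 1.816×10^7 Pa = 18.16 MPa
dunite: 3221 kg/m³ × 9.81 m/s² × 1691 m = 5.343×10^7 Pa = 53.43 MPa
Total = 4.177 + 18.16 + 53.43 = 75.770 MPa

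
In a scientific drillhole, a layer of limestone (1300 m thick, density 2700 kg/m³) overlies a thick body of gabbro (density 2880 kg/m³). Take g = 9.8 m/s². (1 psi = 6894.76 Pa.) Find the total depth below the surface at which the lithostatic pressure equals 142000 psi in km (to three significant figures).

34.8 km

Pressure at base of upper layers: 2700×9.8×1300 = 3.440×10^7 Pa = 4989 psi
Remaining pressure to be supplied by gabbro: 9.791×10^8 − 3.440×10^7 = 9.447×10^8 Pa
Additional depth in gabbro = 9.447×10^8 Pa / (2880 kg/m³ × 9.8 m/s²) = 33470 m
Total depth = 1300 m + 33470 m = 34770 m
= 34.770 km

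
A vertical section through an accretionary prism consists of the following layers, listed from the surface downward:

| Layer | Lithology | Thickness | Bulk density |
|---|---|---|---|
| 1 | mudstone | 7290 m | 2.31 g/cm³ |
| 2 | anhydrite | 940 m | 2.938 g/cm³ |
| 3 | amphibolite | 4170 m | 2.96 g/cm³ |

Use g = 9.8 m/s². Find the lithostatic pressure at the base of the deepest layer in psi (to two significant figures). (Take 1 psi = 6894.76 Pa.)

45000 psi

mudstone: 2310 kg/m³ × 9.8 m/s² × 7290 m = 1.650×10^8 Pa = 23936 psi
anhydrite: 2938 kg/m³ × 9.8 m/s² × 940 m = 2.706×10^7 Pa = 3925 psi
amphibolite: 2960 kg/m³ × 9.8 m/s² × 4170 m = 1.210×10^8 Pa = 17544 psi
Total = 23936 + 3925 + 17544 = 45405 psi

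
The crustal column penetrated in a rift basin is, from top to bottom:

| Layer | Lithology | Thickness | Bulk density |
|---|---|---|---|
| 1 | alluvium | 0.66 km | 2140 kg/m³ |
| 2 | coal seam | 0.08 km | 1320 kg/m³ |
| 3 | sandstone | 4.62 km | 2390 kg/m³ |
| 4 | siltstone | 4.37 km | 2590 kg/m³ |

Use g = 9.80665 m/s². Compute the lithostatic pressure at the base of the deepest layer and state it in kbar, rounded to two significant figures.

2.3 kbar

alluvium: 2140 kg/m³ × 9.80665 m/s² × 660 m = 1.385×10^7 Pa = 0.1385 kbar
coal seam: 1320 kg/m³ × 9.80665 m/s² × 80 m = 1.036×10^6 Pa = 0.01036 kbar
sandstone: 2390 kg/m³ × 9.80665 m/s² × 4620 m = 1.083×10^8 Pa = 1.083 kbar
siltstone: 2590 kg/m³ × 9.80665 m/s² × 4370 m = 1.110×10^8 Pa = 1.110 kbar
Total = 0.1385 + 0.01036 + 1.083 + 1.110 = 2.3416 kbar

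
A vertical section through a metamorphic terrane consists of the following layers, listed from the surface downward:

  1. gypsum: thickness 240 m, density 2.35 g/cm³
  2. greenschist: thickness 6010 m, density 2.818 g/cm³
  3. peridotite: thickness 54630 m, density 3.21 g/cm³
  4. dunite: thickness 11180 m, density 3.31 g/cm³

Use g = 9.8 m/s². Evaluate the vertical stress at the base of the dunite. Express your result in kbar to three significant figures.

22.5 kbar

gypsum: 2350 kg/m³ × 9.8 m/s² × 240 m = 5.527×10^6 Pa = 0.05527 kbar
greenschist: 2818 kg/m³ × 9.8 m/s² × 6010 m = 1.660×10^8 Pa = 1.660 kbar
peridotite: 3210 kg/m³ × 9.8 m/s² × 54630 m = 1.719×10^9 Pa = 17.19 kbar
dunite: 3310 kg/m³ × 9.8 m/s² × 11180 m = 3.627×10^8 Pa = 3.627 kbar
Total = 0.05527 + 1.660 + 17.19 + 3.627 = 22.527 kbar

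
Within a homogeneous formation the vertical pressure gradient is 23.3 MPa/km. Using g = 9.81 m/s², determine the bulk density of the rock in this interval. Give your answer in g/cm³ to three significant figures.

2.38 g/cm³

ρ = (dP/dz)/g = 23.3 MPa/km / 9.81 m/s² = 23300 Pa/m / 9.81 m/s² = 2375.1 kg/m³
= 2.375 g/cm³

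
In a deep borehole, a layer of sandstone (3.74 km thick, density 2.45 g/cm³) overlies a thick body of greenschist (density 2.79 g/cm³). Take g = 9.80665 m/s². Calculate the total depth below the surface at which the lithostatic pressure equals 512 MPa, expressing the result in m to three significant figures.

19200 m

Pressure at base of upper layers: 2450×9.80665×3740 = 8.986×10^7 Pa = 89.86 MPa
Remaining pressure to be supplied by greenschist: 5.120×10^8 − 8.986×10^7 = 4.221×10^8 Pa
Additional depth in greenschist = 4.221×10^8 Pa / (2790 kg/m³ × 9.80665 m/s²) = 15429 m
Total depth = 3740 m + 15429 m = 19169 m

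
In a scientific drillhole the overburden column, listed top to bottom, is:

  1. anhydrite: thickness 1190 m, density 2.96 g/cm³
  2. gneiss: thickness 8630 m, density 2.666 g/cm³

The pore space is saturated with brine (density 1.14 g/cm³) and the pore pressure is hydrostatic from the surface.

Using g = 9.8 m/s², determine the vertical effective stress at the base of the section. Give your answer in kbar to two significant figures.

1.5 kbar

Overburden (lithostatic) stress σ_v:
anhydrite: 2960 kg/m³ × 9.8 m/s² × 1190 m = 3.452×10^7 Pa = 34.52 MPa
gneiss: 2666 kg/m³ × 9.8 m/s² × 8630 m = 2.255×10^8 Pa = 225.5 MPa
Total = 34.52 + 225.5 = 259.99 MPa
Pore pressure P_p = 1140 kg/m³ × 9.8 m/s² × 9820 m = 1.097×10^8 Pa = 109.7 MPa
Effective stress σ' = σ_v − P_p = 260.0 − 109.7 = 150.28 MPa = 1.5028 kbar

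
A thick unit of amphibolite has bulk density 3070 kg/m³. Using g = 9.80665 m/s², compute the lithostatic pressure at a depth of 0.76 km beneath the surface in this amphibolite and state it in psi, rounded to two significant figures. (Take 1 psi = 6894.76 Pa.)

amphibolite: 3070 kg/m³ × 9.80665 m/s² × 760 m = 2.288×10^7 Pa = 3319 psi

3300 psi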